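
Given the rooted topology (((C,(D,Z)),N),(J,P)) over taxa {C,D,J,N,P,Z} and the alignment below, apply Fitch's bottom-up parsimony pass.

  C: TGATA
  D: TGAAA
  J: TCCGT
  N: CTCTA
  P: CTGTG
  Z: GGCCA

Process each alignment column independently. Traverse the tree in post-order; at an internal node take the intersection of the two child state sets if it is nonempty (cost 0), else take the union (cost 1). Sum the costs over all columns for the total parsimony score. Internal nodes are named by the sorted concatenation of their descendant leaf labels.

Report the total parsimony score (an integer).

DZ@0: {T} ∪ {G} = {G,T} (union, +1)
CDZ@0: {T} ∩ {G,T} = {T} (intersection, +0)
CDNZ@0: {T} ∪ {C} = {C,T} (union, +1)
JP@0: {T} ∪ {C} = {C,T} (union, +1)
CDJNPZ@0: {C,T} ∩ {C,T} = {C,T} (intersection, +0)
DZ@1: {G} ∩ {G} = {G} (intersection, +0)
CDZ@1: {G} ∩ {G} = {G} (intersection, +0)
CDNZ@1: {G} ∪ {T} = {G,T} (union, +1)
JP@1: {C} ∪ {T} = {C,T} (union, +1)
CDJNPZ@1: {G,T} ∩ {C,T} = {T} (intersection, +0)
DZ@2: {A} ∪ {C} = {A,C} (union, +1)
CDZ@2: {A} ∩ {A,C} = {A} (intersection, +0)
CDNZ@2: {A} ∪ {C} = {A,C} (union, +1)
JP@2: {C} ∪ {G} = {C,G} (union, +1)
CDJNPZ@2: {A,C} ∩ {C,G} = {C} (intersection, +0)
DZ@3: {A} ∪ {C} = {A,C} (union, +1)
CDZ@3: {T} ∪ {A,C} = {A,C,T} (union, +1)
CDNZ@3: {A,C,T} ∩ {T} = {T} (intersection, +0)
JP@3: {G} ∪ {T} = {G,T} (union, +1)
CDJNPZ@3: {T} ∩ {G,T} = {T} (intersection, +0)
DZ@4: {A} ∩ {A} = {A} (intersection, +0)
CDZ@4: {A} ∩ {A} = {A} (intersection, +0)
CDNZ@4: {A} ∩ {A} = {A} (intersection, +0)
JP@4: {T} ∪ {G} = {G,T} (union, +1)
CDJNPZ@4: {A} ∪ {G,T} = {A,G,T} (union, +1)
per-site changes: [3, 2, 3, 3, 2]; total = 13

13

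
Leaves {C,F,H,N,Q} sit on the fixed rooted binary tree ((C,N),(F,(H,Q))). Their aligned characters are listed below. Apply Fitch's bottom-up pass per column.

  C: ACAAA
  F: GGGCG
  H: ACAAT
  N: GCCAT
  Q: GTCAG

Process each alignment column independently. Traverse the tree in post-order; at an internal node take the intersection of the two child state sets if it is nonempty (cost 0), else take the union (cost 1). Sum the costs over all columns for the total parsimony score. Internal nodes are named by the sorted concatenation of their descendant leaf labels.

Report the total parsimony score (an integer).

CN@0: {A} ∪ {G} = {A,G} (union, +1)
HQ@0: {A} ∪ {G} = {A,G} (union, +1)
FHQ@0: {G} ∩ {A,G} = {G} (intersection, +0)
CFHNQ@0: {A,G} ∩ {G} = {G} (intersection, +0)
CN@1: {C} ∩ {C} = {C} (intersection, +0)
HQ@1: {C} ∪ {T} = {C,T} (union, +1)
FHQ@1: {G} ∪ {C,T} = {C,G,T} (union, +1)
CFHNQ@1: {C} ∩ {C,G,T} = {C} (intersection, +0)
CN@2: {A} ∪ {C} = {A,C} (union, +1)
HQ@2: {A} ∪ {C} = {A,C} (union, +1)
FHQ@2: {G} ∪ {A,C} = {A,C,G} (union, +1)
CFHNQ@2: {A,C} ∩ {A,C,G} = {A,C} (intersection, +0)
CN@3: {A} ∩ {A} = {A} (intersection, +0)
HQ@3: {A} ∩ {A} = {A} (intersection, +0)
FHQ@3: {C} ∪ {A} = {A,C} (union, +1)
CFHNQ@3: {A} ∩ {A,C} = {A} (intersection, +0)
CN@4: {A} ∪ {T} = {A,T} (union, +1)
HQ@4: {T} ∪ {G} = {G,T} (union, +1)
FHQ@4: {G} ∩ {G,T} = {G} (intersection, +0)
CFHNQ@4: {A,T} ∪ {G} = {A,G,T} (union, +1)
per-site changes: [2, 2, 3, 1, 3]; total = 11

11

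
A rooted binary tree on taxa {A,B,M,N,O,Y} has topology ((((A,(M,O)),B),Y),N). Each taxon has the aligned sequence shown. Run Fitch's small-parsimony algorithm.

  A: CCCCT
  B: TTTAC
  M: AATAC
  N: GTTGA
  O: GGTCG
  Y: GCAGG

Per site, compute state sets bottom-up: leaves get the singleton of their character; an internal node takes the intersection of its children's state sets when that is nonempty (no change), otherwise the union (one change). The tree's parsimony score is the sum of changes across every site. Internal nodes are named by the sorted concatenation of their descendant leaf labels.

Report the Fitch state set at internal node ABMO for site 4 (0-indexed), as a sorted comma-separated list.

C

[col 0] MO: children M:{A}, O:{G} ∪→ {A,G}; cost 1
[col 0] AMO: children A:{C}, MO:{A,G} ∪→ {A,C,G}; cost 1
[col 0] ABMO: children AMO:{A,C,G}, B:{T} ∪→ {A,C,G,T}; cost 1
[col 0] ABMOY: children ABMO:{A,C,G,T}, Y:{G} ∩→ {G}; cost 0
[col 0] ABMNOY: children ABMOY:{G}, N:{G} ∩→ {G}; cost 0
[col 1] MO: children M:{A}, O:{G} ∪→ {A,G}; cost 1
[col 1] AMO: children A:{C}, MO:{A,G} ∪→ {A,C,G}; cost 1
[col 1] ABMO: children AMO:{A,C,G}, B:{T} ∪→ {A,C,G,T}; cost 1
[col 1] ABMOY: children ABMO:{A,C,G,T}, Y:{C} ∩→ {C}; cost 0
[col 1] ABMNOY: children ABMOY:{C}, N:{T} ∪→ {C,T}; cost 1
[col 2] MO: children M:{T}, O:{T} ∩→ {T}; cost 0
[col 2] AMO: children A:{C}, MO:{T} ∪→ {C,T}; cost 1
[col 2] ABMO: children AMO:{C,T}, B:{T} ∩→ {T}; cost 0
[col 2] ABMOY: children ABMO:{T}, Y:{A} ∪→ {A,T}; cost 1
[col 2] ABMNOY: children ABMOY:{A,T}, N:{T} ∩→ {T}; cost 0
[col 3] MO: children M:{A}, O:{C} ∪→ {A,C}; cost 1
[col 3] AMO: children A:{C}, MO:{A,C} ∩→ {C}; cost 0
[col 3] ABMO: children AMO:{C}, B:{A} ∪→ {A,C}; cost 1
[col 3] ABMOY: children ABMO:{A,C}, Y:{G} ∪→ {A,C,G}; cost 1
[col 3] ABMNOY: children ABMOY:{A,C,G}, N:{G} ∩→ {G}; cost 0
[col 4] MO: children M:{C}, O:{G} ∪→ {C,G}; cost 1
[col 4] AMO: children A:{T}, MO:{C,G} ∪→ {C,G,T}; cost 1
[col 4] ABMO: children AMO:{C,G,T}, B:{C} ∩→ {C}; cost 0
[col 4] ABMOY: children ABMO:{C}, Y:{G} ∪→ {C,G}; cost 1
[col 4] ABMNOY: children ABMOY:{C,G}, N:{A} ∪→ {A,C,G}; cost 1
per-site changes: [3, 4, 2, 3, 4]; total = 16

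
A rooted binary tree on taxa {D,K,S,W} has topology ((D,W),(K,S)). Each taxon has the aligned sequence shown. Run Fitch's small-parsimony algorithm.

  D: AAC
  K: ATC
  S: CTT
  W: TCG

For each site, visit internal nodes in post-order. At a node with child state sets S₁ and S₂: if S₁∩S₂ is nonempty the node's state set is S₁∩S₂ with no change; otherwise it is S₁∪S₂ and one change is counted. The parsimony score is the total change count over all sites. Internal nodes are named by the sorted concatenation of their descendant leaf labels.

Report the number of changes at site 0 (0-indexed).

2

[col 0] DW: children D:{A}, W:{T} ∪→ {A,T}; cost 1
[col 0] KS: children K:{A}, S:{C} ∪→ {A,C}; cost 1
[col 0] DKSW: children DW:{A,T}, KS:{A,C} ∩→ {A}; cost 0
[col 1] DW: children D:{A}, W:{C} ∪→ {A,C}; cost 1
[col 1] KS: children K:{T}, S:{T} ∩→ {T}; cost 0
[col 1] DKSW: children DW:{A,C}, KS:{T} ∪→ {A,C,T}; cost 1
[col 2] DW: children D:{C}, W:{G} ∪→ {C,G}; cost 1
[col 2] KS: children K:{C}, S:{T} ∪→ {C,T}; cost 1
[col 2] DKSW: children DW:{C,G}, KS:{C,T} ∩→ {C}; cost 0
per-site changes: [2, 2, 2]; total = 6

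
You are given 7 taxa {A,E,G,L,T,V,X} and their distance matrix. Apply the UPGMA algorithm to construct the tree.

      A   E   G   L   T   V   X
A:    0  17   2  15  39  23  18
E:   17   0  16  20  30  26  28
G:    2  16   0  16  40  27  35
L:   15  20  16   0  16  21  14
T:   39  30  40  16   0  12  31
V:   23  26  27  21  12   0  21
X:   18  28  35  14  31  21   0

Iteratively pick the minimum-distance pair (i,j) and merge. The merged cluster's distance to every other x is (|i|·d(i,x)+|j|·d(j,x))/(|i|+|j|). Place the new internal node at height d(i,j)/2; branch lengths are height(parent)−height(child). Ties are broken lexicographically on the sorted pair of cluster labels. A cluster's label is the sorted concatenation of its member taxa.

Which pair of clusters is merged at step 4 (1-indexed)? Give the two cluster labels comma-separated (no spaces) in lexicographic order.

1. join A+G (d=2) ⇒ AG; edges |A|=1, |G|=1
  updated: d(AG,E)=33/2, d(AG,L)=31/2, d(AG,T)=79/2, d(AG,V)=25, d(AG,X)=53/2
2. join T+V (d=12) ⇒ TV; edges |T|=6, |V|=6
  updated: d(AG,TV)=129/4, d(E,TV)=28, d(L,TV)=37/2, d(TV,X)=26
3. join L+X (d=14) ⇒ LX; edges |L|=7, |X|=7
  updated: d(AG,LX)=21, d(E,LX)=24, d(LX,TV)=89/4
4. join AG+E (d=33/2) ⇒ AEG; edges |AG|=29/4, |E|=33/4
  updated: d(AEG,LX)=22, d(AEG,TV)=185/6
5. join AEG+LX (d=22) ⇒ AEGLX; edges |AEG|=11/4, |LX|=4
  updated: d(AEGLX,TV)=137/5
6. join AEGLX+TV (d=137/5) ⇒ AEGLTVX; edges |AEGLX|=27/10, |TV|=77/10
final tree: ((((A:1,G:1):29/4,E:33/4):11/4,(L:7,X:7):4):27/10,(T:6,V:6):77/10)
total length: 1213/20

AG,E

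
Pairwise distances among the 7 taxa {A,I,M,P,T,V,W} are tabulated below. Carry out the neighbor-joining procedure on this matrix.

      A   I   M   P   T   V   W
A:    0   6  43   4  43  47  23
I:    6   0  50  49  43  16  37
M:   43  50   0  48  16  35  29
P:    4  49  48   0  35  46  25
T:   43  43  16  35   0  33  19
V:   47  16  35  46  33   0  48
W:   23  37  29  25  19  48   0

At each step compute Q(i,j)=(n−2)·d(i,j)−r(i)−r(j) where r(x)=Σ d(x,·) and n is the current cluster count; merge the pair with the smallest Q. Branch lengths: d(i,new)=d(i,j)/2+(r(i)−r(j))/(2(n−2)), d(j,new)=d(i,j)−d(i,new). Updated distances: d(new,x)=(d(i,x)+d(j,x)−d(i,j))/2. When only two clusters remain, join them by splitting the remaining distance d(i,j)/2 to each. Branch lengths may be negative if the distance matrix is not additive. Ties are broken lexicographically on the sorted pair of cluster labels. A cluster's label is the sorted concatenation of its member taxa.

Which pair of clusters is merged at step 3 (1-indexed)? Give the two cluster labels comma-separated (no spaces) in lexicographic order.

step 1: merge (A,P) at d=4, Q=-353; branch lengths A→-21/10, P→61/10; new cluster AP
  updated: d(AP,I)=51/2, d(AP,M)=87/2, d(AP,T)=37, d(AP,V)=89/2, d(AP,W)=22
step 2: merge (I,V) at d=16, Q=-284; branch lengths I→59/8, V→69/8; new cluster IV
  updated: d(AP,IV)=27, d(IV,M)=69/2, d(IV,T)=30, d(IV,W)=69/2
step 3: merge (M,T) at d=16, Q=-177; branch lengths M→23/2, T→9/2; new cluster MT
  updated: d(AP,MT)=129/4, d(IV,MT)=97/4, d(MT,W)=16
step 4: merge (AP,IV) at d=27, Q=-113; branch lengths AP→99/8, IV→117/8; new cluster AIPV
  updated: d(AIPV,MT)=59/4, d(AIPV,W)=59/4
step 5: merge (AIPV,MT) at d=59/4, Q=-91/2; branch lengths AIPV→27/4, MT→8; new cluster AIMPTV
  updated: d(AIMPTV,W)=8
step 6: merge (AIMPTV,W) at d=8; branch lengths AIMPTV→4, W→4; new cluster AIMPTVW
final tree: ((((A:-21/10,P:61/10):99/8,(I:59/8,V:69/8):117/8):27/4,(M:23/2,T:9/2):8):4,W:4)
total length: 343/4

M,T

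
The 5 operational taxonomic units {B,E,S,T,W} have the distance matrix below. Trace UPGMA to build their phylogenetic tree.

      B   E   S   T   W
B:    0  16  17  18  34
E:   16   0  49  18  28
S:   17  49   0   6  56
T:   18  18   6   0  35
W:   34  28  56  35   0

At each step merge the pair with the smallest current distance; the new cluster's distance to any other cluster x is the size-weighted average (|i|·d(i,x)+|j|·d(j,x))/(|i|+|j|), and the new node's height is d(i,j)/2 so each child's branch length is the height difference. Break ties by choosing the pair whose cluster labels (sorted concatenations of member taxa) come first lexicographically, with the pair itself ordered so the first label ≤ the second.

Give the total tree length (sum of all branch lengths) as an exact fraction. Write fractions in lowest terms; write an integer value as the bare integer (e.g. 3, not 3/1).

62

iteration 1: select S,T (d=6); attach at lengths (3, 3); label the merged cluster ST
  updated: d(B,ST)=35/2, d(E,ST)=67/2, d(ST,W)=91/2
iteration 2: select B,E (d=16); attach at lengths (8, 8); label the merged cluster BE
  updated: d(BE,ST)=51/2, d(BE,W)=31
iteration 3: select BE,ST (d=51/2); attach at lengths (19/4, 39/4); label the merged cluster BEST
  updated: d(BEST,W)=153/4
iteration 4: select BEST,W (d=153/4); attach at lengths (51/8, 153/8); label the merged cluster BESTW
final tree: (((B:8,E:8):19/4,(S:3,T:3):39/4):51/8,W:153/8)
total length: 62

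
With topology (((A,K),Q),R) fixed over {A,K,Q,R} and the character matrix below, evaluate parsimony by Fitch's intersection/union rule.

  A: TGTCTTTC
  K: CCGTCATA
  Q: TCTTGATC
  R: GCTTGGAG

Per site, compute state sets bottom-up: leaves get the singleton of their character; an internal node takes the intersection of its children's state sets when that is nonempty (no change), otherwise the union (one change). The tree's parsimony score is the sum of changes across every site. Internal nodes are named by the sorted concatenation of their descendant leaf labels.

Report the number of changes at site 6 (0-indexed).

1

AK@0: {T} ∪ {C} = {C,T} (union, +1)
AKQ@0: {C,T} ∩ {T} = {T} (intersection, +0)
AKQR@0: {T} ∪ {G} = {G,T} (union, +1)
AK@1: {G} ∪ {C} = {C,G} (union, +1)
AKQ@1: {C,G} ∩ {C} = {C} (intersection, +0)
AKQR@1: {C} ∩ {C} = {C} (intersection, +0)
AK@2: {T} ∪ {G} = {G,T} (union, +1)
AKQ@2: {G,T} ∩ {T} = {T} (intersection, +0)
AKQR@2: {T} ∩ {T} = {T} (intersection, +0)
AK@3: {C} ∪ {T} = {C,T} (union, +1)
AKQ@3: {C,T} ∩ {T} = {T} (intersection, +0)
AKQR@3: {T} ∩ {T} = {T} (intersection, +0)
AK@4: {T} ∪ {C} = {C,T} (union, +1)
AKQ@4: {C,T} ∪ {G} = {C,G,T} (union, +1)
AKQR@4: {C,G,T} ∩ {G} = {G} (intersection, +0)
AK@5: {T} ∪ {A} = {A,T} (union, +1)
AKQ@5: {A,T} ∩ {A} = {A} (intersection, +0)
AKQR@5: {A} ∪ {G} = {A,G} (union, +1)
AK@6: {T} ∩ {T} = {T} (intersection, +0)
AKQ@6: {T} ∩ {T} = {T} (intersection, +0)
AKQR@6: {T} ∪ {A} = {A,T} (union, +1)
AK@7: {C} ∪ {A} = {A,C} (union, +1)
AKQ@7: {A,C} ∩ {C} = {C} (intersection, +0)
AKQR@7: {C} ∪ {G} = {C,G} (union, +1)
per-site changes: [2, 1, 1, 1, 2, 2, 1, 2]; total = 12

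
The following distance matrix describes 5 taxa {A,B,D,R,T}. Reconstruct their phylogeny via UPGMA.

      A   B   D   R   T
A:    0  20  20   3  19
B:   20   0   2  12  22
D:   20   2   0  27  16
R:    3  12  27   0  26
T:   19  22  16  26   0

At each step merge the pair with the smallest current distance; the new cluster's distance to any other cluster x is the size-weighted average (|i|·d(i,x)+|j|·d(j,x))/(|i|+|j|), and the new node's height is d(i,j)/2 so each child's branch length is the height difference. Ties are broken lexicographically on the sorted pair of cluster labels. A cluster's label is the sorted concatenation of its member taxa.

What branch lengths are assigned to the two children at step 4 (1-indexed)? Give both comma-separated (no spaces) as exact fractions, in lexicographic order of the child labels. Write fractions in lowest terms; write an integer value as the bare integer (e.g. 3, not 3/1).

step 1: merge (B,D) at d=2; branch lengths B→1, D→1; new cluster BD
  updated: d(A,BD)=20, d(BD,R)=39/2, d(BD,T)=19
step 2: merge (A,R) at d=3; branch lengths A→3/2, R→3/2; new cluster AR
  updated: d(AR,BD)=79/4, d(AR,T)=45/2
step 3: merge (BD,T) at d=19; branch lengths BD→17/2, T→19/2; new cluster BDT
  updated: d(AR,BDT)=62/3
step 4: merge (AR,BDT) at d=62/3; branch lengths AR→53/6, BDT→5/6; new cluster ABDRT
final tree: ((A:3/2,R:3/2):53/6,((B:1,D:1):17/2,T:19/2):5/6)
total length: 98/3

53/6,5/6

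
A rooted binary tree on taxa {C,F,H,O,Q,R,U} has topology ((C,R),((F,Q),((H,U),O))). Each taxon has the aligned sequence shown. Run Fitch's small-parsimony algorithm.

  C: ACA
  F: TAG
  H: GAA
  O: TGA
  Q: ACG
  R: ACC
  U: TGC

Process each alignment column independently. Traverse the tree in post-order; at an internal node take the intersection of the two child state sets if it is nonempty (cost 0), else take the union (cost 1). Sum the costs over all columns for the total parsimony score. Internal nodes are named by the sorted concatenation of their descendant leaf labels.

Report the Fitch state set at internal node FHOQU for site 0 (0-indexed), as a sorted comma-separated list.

T

site 0, node CR: C={A} ∩ R={A} → {A} (+0)
site 0, node FQ: F={T} ∪ Q={A} → {A,T} (+1)
site 0, node HU: H={G} ∪ U={T} → {G,T} (+1)
site 0, node HOU: HU={G,T} ∩ O={T} → {T} (+0)
site 0, node FHOQU: FQ={A,T} ∩ HOU={T} → {T} (+0)
site 0, node CFHOQRU: CR={A} ∪ FHOQU={T} → {A,T} (+1)
site 1, node CR: C={C} ∩ R={C} → {C} (+0)
site 1, node FQ: F={A} ∪ Q={C} → {A,C} (+1)
site 1, node HU: H={A} ∪ U={G} → {A,G} (+1)
site 1, node HOU: HU={A,G} ∩ O={G} → {G} (+0)
site 1, node FHOQU: FQ={A,C} ∪ HOU={G} → {A,C,G} (+1)
site 1, node CFHOQRU: CR={C} ∩ FHOQU={A,C,G} → {C} (+0)
site 2, node CR: C={A} ∪ R={C} → {A,C} (+1)
site 2, node FQ: F={G} ∩ Q={G} → {G} (+0)
site 2, node HU: H={A} ∪ U={C} → {A,C} (+1)
site 2, node HOU: HU={A,C} ∩ O={A} → {A} (+0)
site 2, node FHOQU: FQ={G} ∪ HOU={A} → {A,G} (+1)
site 2, node CFHOQRU: CR={A,C} ∩ FHOQU={A,G} → {A} (+0)
per-site changes: [3, 3, 3]; total = 9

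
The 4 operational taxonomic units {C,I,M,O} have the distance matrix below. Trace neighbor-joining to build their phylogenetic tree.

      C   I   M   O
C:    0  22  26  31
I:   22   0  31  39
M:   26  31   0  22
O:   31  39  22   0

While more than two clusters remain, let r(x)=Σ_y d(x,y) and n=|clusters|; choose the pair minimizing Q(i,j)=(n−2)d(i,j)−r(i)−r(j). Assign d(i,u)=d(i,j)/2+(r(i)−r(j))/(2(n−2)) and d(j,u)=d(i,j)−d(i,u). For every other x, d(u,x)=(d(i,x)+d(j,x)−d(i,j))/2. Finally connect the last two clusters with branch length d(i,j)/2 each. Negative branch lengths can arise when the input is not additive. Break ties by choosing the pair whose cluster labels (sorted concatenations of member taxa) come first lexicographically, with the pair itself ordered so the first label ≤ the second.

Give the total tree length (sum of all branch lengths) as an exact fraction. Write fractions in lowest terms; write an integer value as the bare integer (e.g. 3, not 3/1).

1. join C+I (d=22, Q=-127) ⇒ CI; edges |C|=31/4, |I|=57/4
  updated: d(CI,M)=35/2, d(CI,O)=24
2. join CI+M (d=35/2, Q=-127/2) ⇒ CIM; edges |CI|=39/4, |M|=31/4
  updated: d(CIM,O)=57/4
3. join CIM+O (d=57/4) ⇒ CIMO; edges |CIM|=57/8, |O|=57/8
final tree: (((C:31/4,I:57/4):39/4,M:31/4):57/8,O:57/8)
total length: 215/4

215/4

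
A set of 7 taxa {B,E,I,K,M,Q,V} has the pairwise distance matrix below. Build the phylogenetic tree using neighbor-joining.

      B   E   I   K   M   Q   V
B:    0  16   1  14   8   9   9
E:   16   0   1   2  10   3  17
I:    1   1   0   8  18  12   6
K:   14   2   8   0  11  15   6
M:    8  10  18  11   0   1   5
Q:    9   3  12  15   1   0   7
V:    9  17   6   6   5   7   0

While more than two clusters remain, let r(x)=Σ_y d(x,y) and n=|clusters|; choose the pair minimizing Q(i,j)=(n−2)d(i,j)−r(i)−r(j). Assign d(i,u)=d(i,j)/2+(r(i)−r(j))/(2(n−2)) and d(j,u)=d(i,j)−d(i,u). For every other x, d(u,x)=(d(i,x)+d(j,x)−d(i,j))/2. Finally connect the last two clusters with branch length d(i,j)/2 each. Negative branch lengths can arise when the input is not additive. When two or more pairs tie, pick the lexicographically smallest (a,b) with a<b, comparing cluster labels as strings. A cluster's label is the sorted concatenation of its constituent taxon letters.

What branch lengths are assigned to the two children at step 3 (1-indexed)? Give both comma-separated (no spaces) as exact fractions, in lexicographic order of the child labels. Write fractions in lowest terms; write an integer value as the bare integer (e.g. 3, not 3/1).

step 1: merge (B,I) at d=1, Q=-98; branch lengths B→8/5, I→-3/5; new cluster BI
  updated: d(BI,E)=8, d(BI,K)=21/2, d(BI,M)=25/2, d(BI,Q)=10, d(BI,V)=7
step 2: merge (E,K) at d=2, Q=-153/2; branch lengths E→7/16, K→25/16; new cluster EK
  updated: d(BI,EK)=33/4, d(EK,M)=19/2, d(EK,Q)=8, d(EK,V)=21/2
step 3: merge (M,Q) at d=1, Q=-51; branch lengths M→5/6, Q→1/6; new cluster MQ
  updated: d(BI,MQ)=43/4, d(EK,MQ)=33/4, d(MQ,V)=11/2
step 4: merge (BI,EK) at d=33/4, Q=-73/2; branch lengths BI→31/8, EK→35/8; new cluster BEIK
  updated: d(BEIK,MQ)=43/8, d(BEIK,V)=37/8
step 5: merge (BEIK,MQ) at d=43/8, Q=-31/2; branch lengths BEIK→9/4, MQ→25/8; new cluster BEIKMQ
  updated: d(BEIKMQ,V)=19/8
step 6: merge (BEIKMQ,V) at d=19/8; branch lengths BEIKMQ→19/16, V→19/16; new cluster BEIKMQV
final tree: ((((B:8/5,I:-3/5):31/8,(E:7/16,K:25/16):35/8):9/4,(M:5/6,Q:1/6):25/8):19/16,V:19/16)
total length: 20

5/6,1/6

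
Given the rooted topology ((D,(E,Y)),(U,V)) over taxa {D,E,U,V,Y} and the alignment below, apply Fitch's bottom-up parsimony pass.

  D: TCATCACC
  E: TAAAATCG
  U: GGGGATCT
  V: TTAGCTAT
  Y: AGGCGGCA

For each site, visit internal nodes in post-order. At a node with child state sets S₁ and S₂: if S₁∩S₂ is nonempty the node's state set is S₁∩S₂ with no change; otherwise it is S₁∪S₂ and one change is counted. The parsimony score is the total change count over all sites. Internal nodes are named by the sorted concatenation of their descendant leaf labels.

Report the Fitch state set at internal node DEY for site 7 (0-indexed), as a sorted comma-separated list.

site 0, node EY: E={T} ∪ Y={A} → {A,T} (+1)
site 0, node DEY: D={T} ∩ EY={A,T} → {T} (+0)
site 0, node UV: U={G} ∪ V={T} → {G,T} (+1)
site 0, node DEUVY: DEY={T} ∩ UV={G,T} → {T} (+0)
site 1, node EY: E={A} ∪ Y={G} → {A,G} (+1)
site 1, node DEY: D={C} ∪ EY={A,G} → {A,C,G} (+1)
site 1, node UV: U={G} ∪ V={T} → {G,T} (+1)
site 1, node DEUVY: DEY={A,C,G} ∩ UV={G,T} → {G} (+0)
site 2, node EY: E={A} ∪ Y={G} → {A,G} (+1)
site 2, node DEY: D={A} ∩ EY={A,G} → {A} (+0)
site 2, node UV: U={G} ∪ V={A} → {A,G} (+1)
site 2, node DEUVY: DEY={A} ∩ UV={A,G} → {A} (+0)
site 3, node EY: E={A} ∪ Y={C} → {A,C} (+1)
site 3, node DEY: D={T} ∪ EY={A,C} → {A,C,T} (+1)
site 3, node UV: U={G} ∩ V={G} → {G} (+0)
site 3, node DEUVY: DEY={A,C,T} ∪ UV={G} → {A,C,G,T} (+1)
site 4, node EY: E={A} ∪ Y={G} → {A,G} (+1)
site 4, node DEY: D={C} ∪ EY={A,G} → {A,C,G} (+1)
site 4, node UV: U={A} ∪ V={C} → {A,C} (+1)
site 4, node DEUVY: DEY={A,C,G} ∩ UV={A,C} → {A,C} (+0)
site 5, node EY: E={T} ∪ Y={G} → {G,T} (+1)
site 5, node DEY: D={A} ∪ EY={G,T} → {A,G,T} (+1)
site 5, node UV: U={T} ∩ V={T} → {T} (+0)
site 5, node DEUVY: DEY={A,G,T} ∩ UV={T} → {T} (+0)
site 6, node EY: E={C} ∩ Y={C} → {C} (+0)
site 6, node DEY: D={C} ∩ EY={C} → {C} (+0)
site 6, node UV: U={C} ∪ V={A} → {A,C} (+1)
site 6, node DEUVY: DEY={C} ∩ UV={A,C} → {C} (+0)
site 7, node EY: E={G} ∪ Y={A} → {A,G} (+1)
site 7, node DEY: D={C} ∪ EY={A,G} → {A,C,G} (+1)
site 7, node UV: U={T} ∩ V={T} → {T} (+0)
site 7, node DEUVY: DEY={A,C,G} ∪ UV={T} → {A,C,G,T} (+1)
per-site changes: [2, 3, 2, 3, 3, 2, 1, 3]; total = 19

A,C,G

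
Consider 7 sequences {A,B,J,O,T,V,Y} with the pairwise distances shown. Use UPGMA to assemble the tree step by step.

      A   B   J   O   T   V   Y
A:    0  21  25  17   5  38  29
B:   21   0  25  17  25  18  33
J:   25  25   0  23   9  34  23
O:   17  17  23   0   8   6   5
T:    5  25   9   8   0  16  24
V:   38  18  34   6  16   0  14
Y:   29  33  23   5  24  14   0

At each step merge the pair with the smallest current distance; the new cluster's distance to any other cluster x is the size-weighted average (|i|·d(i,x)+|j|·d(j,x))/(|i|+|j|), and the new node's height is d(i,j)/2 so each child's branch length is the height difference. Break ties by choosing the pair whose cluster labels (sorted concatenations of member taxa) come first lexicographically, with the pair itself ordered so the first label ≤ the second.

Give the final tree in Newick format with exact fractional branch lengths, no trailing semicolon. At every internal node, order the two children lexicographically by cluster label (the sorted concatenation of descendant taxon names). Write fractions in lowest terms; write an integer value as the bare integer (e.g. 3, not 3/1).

1. join A+T (d=5) ⇒ AT; edges |A|=5/2, |T|=5/2
  updated: d(AT,B)=23, d(AT,J)=17, d(AT,O)=25/2, d(AT,V)=27, d(AT,Y)=53/2
2. join O+Y (d=5) ⇒ OY; edges |O|=5/2, |Y|=5/2
  updated: d(AT,OY)=39/2, d(B,OY)=25, d(J,OY)=23, d(OY,V)=10
3. join OY+V (d=10) ⇒ OVY; edges |OY|=5/2, |V|=5
  updated: d(AT,OVY)=22, d(B,OVY)=68/3, d(J,OVY)=80/3
4. join AT+J (d=17) ⇒ AJT; edges |AT|=6, |J|=17/2
  updated: d(AJT,B)=71/3, d(AJT,OVY)=212/9
5. join B+OVY (d=68/3) ⇒ BOVY; edges |B|=34/3, |OVY|=19/3
  updated: d(AJT,BOVY)=283/12
6. join AJT+BOVY (d=283/12) ⇒ ABJOTVY; edges |AJT|=79/24, |BOVY|=11/24
final tree: (((A:5/2,T:5/2):6,J:17/2):79/24,(B:34/3,((O:5/2,Y:5/2):5/2,V:5):19/3):11/24)
total length: 641/12

(((A:5/2,T:5/2):6,J:17/2):79/24,(B:34/3,((O:5/2,Y:5/2):5/2,V:5):19/3):11/24)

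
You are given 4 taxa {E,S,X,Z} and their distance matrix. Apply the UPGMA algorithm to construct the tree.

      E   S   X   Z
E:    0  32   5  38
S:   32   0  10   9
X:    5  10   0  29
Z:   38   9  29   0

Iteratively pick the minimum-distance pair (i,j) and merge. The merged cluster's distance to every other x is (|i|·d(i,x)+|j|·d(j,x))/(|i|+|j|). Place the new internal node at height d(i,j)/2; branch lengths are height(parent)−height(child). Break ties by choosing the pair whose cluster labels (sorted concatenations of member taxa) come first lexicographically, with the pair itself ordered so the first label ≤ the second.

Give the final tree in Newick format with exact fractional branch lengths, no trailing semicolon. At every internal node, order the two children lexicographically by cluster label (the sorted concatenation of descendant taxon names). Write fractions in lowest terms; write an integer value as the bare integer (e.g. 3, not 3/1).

((E:5/2,X:5/2):89/8,(S:9/2,Z:9/2):73/8)

step 1: merge (E,X) at d=5; branch lengths E→5/2, X→5/2; new cluster EX
  updated: d(EX,S)=21, d(EX,Z)=67/2
step 2: merge (S,Z) at d=9; branch lengths S→9/2, Z→9/2; new cluster SZ
  updated: d(EX,SZ)=109/4
step 3: merge (EX,SZ) at d=109/4; branch lengths EX→89/8, SZ→73/8; new cluster ESXZ
final tree: ((E:5/2,X:5/2):89/8,(S:9/2,Z:9/2):73/8)
total length: 137/4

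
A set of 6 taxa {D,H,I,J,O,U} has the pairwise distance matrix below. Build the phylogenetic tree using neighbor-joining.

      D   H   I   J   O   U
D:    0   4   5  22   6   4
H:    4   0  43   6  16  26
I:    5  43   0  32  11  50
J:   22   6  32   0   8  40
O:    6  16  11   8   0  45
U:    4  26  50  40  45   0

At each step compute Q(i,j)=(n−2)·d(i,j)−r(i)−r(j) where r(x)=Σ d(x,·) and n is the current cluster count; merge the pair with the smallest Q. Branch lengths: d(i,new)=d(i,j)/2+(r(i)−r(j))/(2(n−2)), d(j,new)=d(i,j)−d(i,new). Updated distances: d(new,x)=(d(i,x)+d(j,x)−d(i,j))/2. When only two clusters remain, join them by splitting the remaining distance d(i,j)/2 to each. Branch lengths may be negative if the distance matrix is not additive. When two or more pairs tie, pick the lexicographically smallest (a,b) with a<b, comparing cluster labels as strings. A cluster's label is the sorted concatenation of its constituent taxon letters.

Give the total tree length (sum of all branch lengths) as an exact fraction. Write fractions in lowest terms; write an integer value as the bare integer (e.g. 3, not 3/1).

381/8

step 1: merge (D,U) at d=4, Q=-190; branch lengths D→-27/2, U→35/2; new cluster DU
  updated: d(DU,H)=13, d(DU,I)=51/2, d(DU,J)=29, d(DU,O)=47/2
step 2: merge (I,O) at d=11, Q=-137; branch lengths I→43/3, O→-10/3; new cluster IO
  updated: d(DU,IO)=19, d(H,IO)=24, d(IO,J)=29/2
step 3: merge (DU,IO) at d=19, Q=-161/2; branch lengths DU→83/8, IO→69/8; new cluster DIOU
  updated: d(DIOU,H)=9, d(DIOU,J)=49/4
step 4: merge (DIOU,H) at d=9, Q=-109/4; branch lengths DIOU→61/8, H→11/8; new cluster DHIOU
  updated: d(DHIOU,J)=37/8
step 5: merge (DHIOU,J) at d=37/8; branch lengths DHIOU→37/16, J→37/16; new cluster DHIJOU
final tree: ((((D:-27/2,U:35/2):83/8,(I:43/3,O:-10/3):69/8):61/8,H:11/8):37/16,J:37/16)
total length: 381/8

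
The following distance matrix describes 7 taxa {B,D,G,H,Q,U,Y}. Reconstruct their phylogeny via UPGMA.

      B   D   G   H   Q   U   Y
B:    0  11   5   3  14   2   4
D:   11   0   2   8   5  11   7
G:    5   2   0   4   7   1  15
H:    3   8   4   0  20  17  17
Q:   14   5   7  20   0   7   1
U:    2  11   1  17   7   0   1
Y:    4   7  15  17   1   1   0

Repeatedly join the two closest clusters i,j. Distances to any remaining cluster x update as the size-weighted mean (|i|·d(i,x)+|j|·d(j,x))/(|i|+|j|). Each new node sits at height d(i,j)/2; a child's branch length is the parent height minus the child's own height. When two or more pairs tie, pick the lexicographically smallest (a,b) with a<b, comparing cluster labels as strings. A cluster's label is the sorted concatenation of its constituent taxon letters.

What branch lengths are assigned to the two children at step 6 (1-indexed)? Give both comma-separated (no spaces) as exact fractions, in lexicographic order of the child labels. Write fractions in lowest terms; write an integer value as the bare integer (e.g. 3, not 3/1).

11/8,15/8

1. join G+U (d=1) ⇒ GU; edges |G|=1/2, |U|=1/2
  updated: d(B,GU)=7/2, d(D,GU)=13/2, d(GU,H)=21/2, d(GU,Q)=7, d(GU,Y)=8
2. join Q+Y (d=1) ⇒ QY; edges |Q|=1/2, |Y|=1/2
  updated: d(B,QY)=9, d(D,QY)=6, d(GU,QY)=15/2, d(H,QY)=37/2
3. join B+H (d=3) ⇒ BH; edges |B|=3/2, |H|=3/2
  updated: d(BH,D)=19/2, d(BH,GU)=7, d(BH,QY)=55/4
4. join D+QY (d=6) ⇒ DQY; edges |D|=3, |QY|=5/2
  updated: d(BH,DQY)=37/3, d(DQY,GU)=43/6
5. join BH+GU (d=7) ⇒ BGHU; edges |BH|=2, |GU|=3
  updated: d(BGHU,DQY)=39/4
6. join BGHU+DQY (d=39/4) ⇒ BDGHQUY; edges |BGHU|=11/8, |DQY|=15/8
final tree: (((B:3/2,H:3/2):2,(G:1/2,U:1/2):3):11/8,(D:3,(Q:1/2,Y:1/2):5/2):15/8)
total length: 75/4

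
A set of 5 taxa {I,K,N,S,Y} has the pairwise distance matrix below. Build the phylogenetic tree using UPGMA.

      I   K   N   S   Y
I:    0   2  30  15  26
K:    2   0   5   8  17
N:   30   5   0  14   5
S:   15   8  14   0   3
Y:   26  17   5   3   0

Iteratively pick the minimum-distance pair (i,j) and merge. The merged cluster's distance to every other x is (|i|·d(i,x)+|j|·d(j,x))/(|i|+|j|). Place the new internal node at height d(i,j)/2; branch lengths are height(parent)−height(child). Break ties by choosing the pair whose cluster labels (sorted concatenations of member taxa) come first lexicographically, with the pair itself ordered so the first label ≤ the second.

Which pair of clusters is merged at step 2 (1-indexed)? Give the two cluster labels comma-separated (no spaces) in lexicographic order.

step 1: merge (I,K) at d=2; branch lengths I→1, K→1; new cluster IK
  updated: d(IK,N)=35/2, d(IK,S)=23/2, d(IK,Y)=43/2
step 2: merge (S,Y) at d=3; branch lengths S→3/2, Y→3/2; new cluster SY
  updated: d(IK,SY)=33/2, d(N,SY)=19/2
step 3: merge (N,SY) at d=19/2; branch lengths N→19/4, SY→13/4; new cluster NSY
  updated: d(IK,NSY)=101/6
step 4: merge (IK,NSY) at d=101/6; branch lengths IK→89/12, NSY→11/3; new cluster IKNSY
final tree: ((I:1,K:1):89/12,(N:19/4,(S:3/2,Y:3/2):13/4):11/3)
total length: 289/12

S,Y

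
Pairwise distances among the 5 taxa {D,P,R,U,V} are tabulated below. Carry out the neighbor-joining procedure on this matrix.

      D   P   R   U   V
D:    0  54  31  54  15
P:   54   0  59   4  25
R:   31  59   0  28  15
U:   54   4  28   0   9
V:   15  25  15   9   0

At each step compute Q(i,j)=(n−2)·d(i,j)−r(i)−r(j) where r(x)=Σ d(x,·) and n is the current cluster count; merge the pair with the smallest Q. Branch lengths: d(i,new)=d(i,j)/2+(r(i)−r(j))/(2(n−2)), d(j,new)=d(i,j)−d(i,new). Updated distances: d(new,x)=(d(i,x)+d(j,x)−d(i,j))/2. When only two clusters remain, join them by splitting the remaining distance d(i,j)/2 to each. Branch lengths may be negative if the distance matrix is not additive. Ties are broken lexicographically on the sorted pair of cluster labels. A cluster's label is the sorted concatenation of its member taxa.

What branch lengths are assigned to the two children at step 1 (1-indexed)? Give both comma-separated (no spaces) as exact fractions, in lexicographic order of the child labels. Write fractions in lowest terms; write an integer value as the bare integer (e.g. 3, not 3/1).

59/6,-35/6

step 1: merge (P,U) at d=4, Q=-225; branch lengths P→59/6, U→-35/6; new cluster PU
  updated: d(D,PU)=52, d(PU,R)=83/2, d(PU,V)=15
step 2: merge (D,R) at d=31, Q=-247/2; branch lengths D→145/8, R→103/8; new cluster DR
  updated: d(DR,PU)=125/4, d(DR,V)=-1/2
step 3: merge (DR,PU) at d=125/4, Q=-183/4; branch lengths DR→63/8, PU→187/8; new cluster DPRU
  updated: d(DPRU,V)=-67/8
step 4: merge (DPRU,V) at d=-67/8; branch lengths DPRU→-67/16, V→-67/16; new cluster DPRUV
final tree: (((D:145/8,R:103/8):63/8,(P:59/6,U:-35/6):187/8):-67/16,V:-67/16)
total length: 463/8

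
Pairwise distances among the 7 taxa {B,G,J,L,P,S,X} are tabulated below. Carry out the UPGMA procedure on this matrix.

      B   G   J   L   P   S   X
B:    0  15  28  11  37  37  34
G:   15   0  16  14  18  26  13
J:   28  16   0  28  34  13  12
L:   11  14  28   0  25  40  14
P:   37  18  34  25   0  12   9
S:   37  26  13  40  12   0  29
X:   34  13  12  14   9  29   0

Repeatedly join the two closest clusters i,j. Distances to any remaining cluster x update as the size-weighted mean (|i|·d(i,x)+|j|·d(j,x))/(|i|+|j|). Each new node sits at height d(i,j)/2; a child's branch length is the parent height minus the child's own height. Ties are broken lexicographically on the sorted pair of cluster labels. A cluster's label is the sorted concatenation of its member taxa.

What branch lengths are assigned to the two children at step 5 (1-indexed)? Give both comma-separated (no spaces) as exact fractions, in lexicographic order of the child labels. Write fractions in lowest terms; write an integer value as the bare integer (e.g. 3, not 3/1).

35/8,51/8

iteration 1: select P,X (d=9); attach at lengths (9/2, 9/2); label the merged cluster PX
  updated: d(B,PX)=71/2, d(G,PX)=31/2, d(J,PX)=23, d(L,PX)=39/2, d(PX,S)=41/2
iteration 2: select B,L (d=11); attach at lengths (11/2, 11/2); label the merged cluster BL
  updated: d(BL,G)=29/2, d(BL,J)=28, d(BL,PX)=55/2, d(BL,S)=77/2
iteration 3: select J,S (d=13); attach at lengths (13/2, 13/2); label the merged cluster JS
  updated: d(BL,JS)=133/4, d(G,JS)=21, d(JS,PX)=87/4
iteration 4: select BL,G (d=29/2); attach at lengths (7/4, 29/4); label the merged cluster BGL
  updated: d(BGL,JS)=175/6, d(BGL,PX)=47/2
iteration 5: select JS,PX (d=87/4); attach at lengths (35/8, 51/8); label the merged cluster JPSX
  updated: d(BGL,JPSX)=79/3
iteration 6: select BGL,JPSX (d=79/3); attach at lengths (71/12, 55/24); label the merged cluster BGJLPSX
final tree: (((B:11/2,L:11/2):7/4,G:29/4):71/12,((J:13/2,S:13/2):35/8,(P:9/2,X:9/2):51/8):55/24)
total length: 1463/24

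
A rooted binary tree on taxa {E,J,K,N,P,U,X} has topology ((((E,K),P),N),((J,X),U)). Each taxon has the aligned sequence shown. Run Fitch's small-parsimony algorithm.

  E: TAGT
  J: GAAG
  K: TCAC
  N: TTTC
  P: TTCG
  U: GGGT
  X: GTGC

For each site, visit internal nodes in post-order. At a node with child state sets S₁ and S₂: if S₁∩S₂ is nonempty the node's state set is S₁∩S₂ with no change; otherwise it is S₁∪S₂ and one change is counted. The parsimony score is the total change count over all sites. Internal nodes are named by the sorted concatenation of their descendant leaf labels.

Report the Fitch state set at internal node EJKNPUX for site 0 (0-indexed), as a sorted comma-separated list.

G,T

EK@0: {T} ∩ {T} = {T} (intersection, +0)
EKP@0: {T} ∩ {T} = {T} (intersection, +0)
EKNP@0: {T} ∩ {T} = {T} (intersection, +0)
JX@0: {G} ∩ {G} = {G} (intersection, +0)
JUX@0: {G} ∩ {G} = {G} (intersection, +0)
EJKNPUX@0: {T} ∪ {G} = {G,T} (union, +1)
EK@1: {A} ∪ {C} = {A,C} (union, +1)
EKP@1: {A,C} ∪ {T} = {A,C,T} (union, +1)
EKNP@1: {A,C,T} ∩ {T} = {T} (intersection, +0)
JX@1: {A} ∪ {T} = {A,T} (union, +1)
JUX@1: {A,T} ∪ {G} = {A,G,T} (union, +1)
EJKNPUX@1: {T} ∩ {A,G,T} = {T} (intersection, +0)
EK@2: {G} ∪ {A} = {A,G} (union, +1)
EKP@2: {A,G} ∪ {C} = {A,C,G} (union, +1)
EKNP@2: {A,C,G} ∪ {T} = {A,C,G,T} (union, +1)
JX@2: {A} ∪ {G} = {A,G} (union, +1)
JUX@2: {A,G} ∩ {G} = {G} (intersection, +0)
EJKNPUX@2: {A,C,G,T} ∩ {G} = {G} (intersection, +0)
EK@3: {T} ∪ {C} = {C,T} (union, +1)
EKP@3: {C,T} ∪ {G} = {C,G,T} (union, +1)
EKNP@3: {C,G,T} ∩ {C} = {C} (intersection, +0)
JX@3: {G} ∪ {C} = {C,G} (union, +1)
JUX@3: {C,G} ∪ {T} = {C,G,T} (union, +1)
EJKNPUX@3: {C} ∩ {C,G,T} = {C} (intersection, +0)
per-site changes: [1, 4, 4, 4]; total = 13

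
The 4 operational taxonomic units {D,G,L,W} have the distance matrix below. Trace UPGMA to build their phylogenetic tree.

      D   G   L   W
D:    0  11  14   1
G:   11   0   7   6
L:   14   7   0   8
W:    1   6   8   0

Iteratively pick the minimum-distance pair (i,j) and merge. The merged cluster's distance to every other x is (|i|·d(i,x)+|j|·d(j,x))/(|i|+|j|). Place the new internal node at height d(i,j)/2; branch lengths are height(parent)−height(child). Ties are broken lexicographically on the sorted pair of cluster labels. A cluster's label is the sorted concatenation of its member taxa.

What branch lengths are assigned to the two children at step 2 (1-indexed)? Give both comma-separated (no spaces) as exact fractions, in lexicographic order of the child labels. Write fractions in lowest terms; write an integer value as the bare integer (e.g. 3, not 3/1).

7/2,7/2

iteration 1: select D,W (d=1); attach at lengths (1/2, 1/2); label the merged cluster DW
  updated: d(DW,G)=17/2, d(DW,L)=11
iteration 2: select G,L (d=7); attach at lengths (7/2, 7/2); label the merged cluster GL
  updated: d(DW,GL)=39/4
iteration 3: select DW,GL (d=39/4); attach at lengths (35/8, 11/8); label the merged cluster DGLW
final tree: ((D:1/2,W:1/2):35/8,(G:7/2,L:7/2):11/8)
total length: 55/4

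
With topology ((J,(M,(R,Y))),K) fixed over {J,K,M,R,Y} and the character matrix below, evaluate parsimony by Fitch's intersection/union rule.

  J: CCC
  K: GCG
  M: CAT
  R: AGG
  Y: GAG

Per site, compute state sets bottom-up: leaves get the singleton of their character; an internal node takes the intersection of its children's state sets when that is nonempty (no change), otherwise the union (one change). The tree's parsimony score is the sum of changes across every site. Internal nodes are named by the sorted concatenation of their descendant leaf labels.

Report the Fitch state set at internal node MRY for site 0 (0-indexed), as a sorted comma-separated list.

A,C,G

[col 0] RY: children R:{A}, Y:{G} ∪→ {A,G}; cost 1
[col 0] MRY: children M:{C}, RY:{A,G} ∪→ {A,C,G}; cost 1
[col 0] JMRY: children J:{C}, MRY:{A,C,G} ∩→ {C}; cost 0
[col 0] JKMRY: children JMRY:{C}, K:{G} ∪→ {C,G}; cost 1
[col 1] RY: children R:{G}, Y:{A} ∪→ {A,G}; cost 1
[col 1] MRY: children M:{A}, RY:{A,G} ∩→ {A}; cost 0
[col 1] JMRY: children J:{C}, MRY:{A} ∪→ {A,C}; cost 1
[col 1] JKMRY: children JMRY:{A,C}, K:{C} ∩→ {C}; cost 0
[col 2] RY: children R:{G}, Y:{G} ∩→ {G}; cost 0
[col 2] MRY: children M:{T}, RY:{G} ∪→ {G,T}; cost 1
[col 2] JMRY: children J:{C}, MRY:{G,T} ∪→ {C,G,T}; cost 1
[col 2] JKMRY: children JMRY:{C,G,T}, K:{G} ∩→ {G}; cost 0
per-site changes: [3, 2, 2]; total = 7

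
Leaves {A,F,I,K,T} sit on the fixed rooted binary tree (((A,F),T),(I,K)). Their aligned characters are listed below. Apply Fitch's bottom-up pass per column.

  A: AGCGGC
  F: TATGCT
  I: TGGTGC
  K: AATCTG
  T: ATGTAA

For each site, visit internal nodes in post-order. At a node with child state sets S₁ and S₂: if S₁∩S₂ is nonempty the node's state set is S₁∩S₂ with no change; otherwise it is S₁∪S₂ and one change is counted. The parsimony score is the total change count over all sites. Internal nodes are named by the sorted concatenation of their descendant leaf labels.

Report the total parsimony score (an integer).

AF@0: {A} ∪ {T} = {A,T} (union, +1)
AFT@0: {A,T} ∩ {A} = {A} (intersection, +0)
IK@0: {T} ∪ {A} = {A,T} (union, +1)
AFIKT@0: {A} ∩ {A,T} = {A} (intersection, +0)
AF@1: {G} ∪ {A} = {A,G} (union, +1)
AFT@1: {A,G} ∪ {T} = {A,G,T} (union, +1)
IK@1: {G} ∪ {A} = {A,G} (union, +1)
AFIKT@1: {A,G,T} ∩ {A,G} = {A,G} (intersection, +0)
AF@2: {C} ∪ {T} = {C,T} (union, +1)
AFT@2: {C,T} ∪ {G} = {C,G,T} (union, +1)
IK@2: {G} ∪ {T} = {G,T} (union, +1)
AFIKT@2: {C,G,T} ∩ {G,T} = {G,T} (intersection, +0)
AF@3: {G} ∩ {G} = {G} (intersection, +0)
AFT@3: {G} ∪ {T} = {G,T} (union, +1)
IK@3: {T} ∪ {C} = {C,T} (union, +1)
AFIKT@3: {G,T} ∩ {C,T} = {T} (intersection, +0)
AF@4: {G} ∪ {C} = {C,G} (union, +1)
AFT@4: {C,G} ∪ {A} = {A,C,G} (union, +1)
IK@4: {G} ∪ {T} = {G,T} (union, +1)
AFIKT@4: {A,C,G} ∩ {G,T} = {G} (intersection, +0)
AF@5: {C} ∪ {T} = {C,T} (union, +1)
AFT@5: {C,T} ∪ {A} = {A,C,T} (union, +1)
IK@5: {C} ∪ {G} = {C,G} (union, +1)
AFIKT@5: {A,C,T} ∩ {C,G} = {C} (intersection, +0)
per-site changes: [2, 3, 3, 2, 3, 3]; total = 16

16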